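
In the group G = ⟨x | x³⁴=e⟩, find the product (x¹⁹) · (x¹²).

Compute (x¹⁹) · (x¹²) by multiplying left to right and reducing via the relations at each step:
  (x¹⁹) · x¹² = x³¹

Answer: x³¹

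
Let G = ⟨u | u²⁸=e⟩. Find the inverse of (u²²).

The order of (u²²) is 14 (smallest k with (u²²)ᵏ = e), so (u²²)⁻¹ = (u²²)¹³ = u⁶.
Check: (u²²) · (u⁶) → (u²²) · u⁶ = e, giving e as required.

Answer: u⁶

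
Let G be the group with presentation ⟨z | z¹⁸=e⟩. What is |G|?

G is generated by a single element, so G is cyclic. The relator gives z¹⁸ = e and no smaller power is forced to be e, so the 18 powers {e, z, z², z³, z⁴, z⁵, z⁶, z⁷, z⁸, z⁹, z¹², z¹³, z¹¹, z¹⁰, z¹⁴, z¹⁵, z¹⁶, z¹⁷} are distinct. Hence |G| = 18.

Answer: 18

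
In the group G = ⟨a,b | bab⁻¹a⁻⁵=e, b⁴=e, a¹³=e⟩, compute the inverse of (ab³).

The order of (ab³) is 4 (smallest k with (ab³)ᵏ = e), so (ab³)⁻¹ = (ab³)³ = a⁸b.
Check: (ab³) · (a⁸b) → (ab³) · a⁸ = b³;   (b³) · b = e, giving e as required.

Answer: a⁸b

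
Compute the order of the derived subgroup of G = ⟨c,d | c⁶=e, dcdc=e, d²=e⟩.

G' = [G, G] is generated by all commutators. The generator-pair commutators are: [c, d] = c².
The subgroup they normally generate is {e, c², c⁴}, of order 3.
Check: |G/G'| = 12/3 = 4 is the order of the abelianisation.

Answer: 3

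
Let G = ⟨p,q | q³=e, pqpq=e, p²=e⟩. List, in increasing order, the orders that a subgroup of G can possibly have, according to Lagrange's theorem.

|G| = 6 = 2 · 3. By Lagrange's theorem the order of any subgroup divides 6; the divisors of 6 are 1, 2, 3, 6.

Answer: 1, 2, 3, 6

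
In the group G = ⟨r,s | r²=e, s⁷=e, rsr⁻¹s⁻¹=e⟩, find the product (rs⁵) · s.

Compute (rs⁵) · s by multiplying left to right and reducing via the relations at each step:
  (rs⁵) · s = rs⁶

Answer: rs⁶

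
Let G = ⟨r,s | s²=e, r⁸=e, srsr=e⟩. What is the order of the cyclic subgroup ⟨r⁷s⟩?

|⟨r⁷s⟩| equals the order of r⁷s. Compute successive powers until reaching e:
  (r⁷s)¹ = r⁷s, (r⁷s)² = e.
The smallest positive k with (r⁷s)ᵏ = e is 2, so |⟨r⁷s⟩| = 2.

Answer: 2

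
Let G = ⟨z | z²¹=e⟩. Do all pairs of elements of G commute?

G has a single generator, so G is cyclic and hence abelian.

Answer: Yes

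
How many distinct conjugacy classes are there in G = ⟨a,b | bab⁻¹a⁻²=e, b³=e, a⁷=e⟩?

The conjugacy classes (representative and size) are:
  [e] (size 1), [a²] (size 3), [a⁵] (size 3), [b] (size 7), [b²] (size 7).
Class equation: 1 + 3 + 3 + 7 + 7 = 21 = |G|. So G has 5 conjugacy classes.

Answer: 5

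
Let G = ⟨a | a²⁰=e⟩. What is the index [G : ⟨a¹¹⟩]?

First find ord(a¹¹) by computing successive powers:
  (a¹¹)¹ = a¹¹, (a¹¹)² = a², (a¹¹)³ = a¹³, (a¹¹)⁴ = a⁴, (a¹¹)⁵ = a¹⁵, (a¹¹)⁶ = a⁶, (a¹¹)⁷ = a¹⁷, (a¹¹)⁸ = a⁸, (a¹¹)⁹ = a¹⁹, (a¹¹)¹⁰ = a¹⁰, (a¹¹)¹¹ = a, (a¹¹)¹² = a¹², (a¹¹)¹³ = a³, (a¹¹)¹⁴ = a¹⁴, (a¹¹)¹⁵ = a⁵, (a¹¹)¹⁶ = a¹⁶, (a¹¹)¹⁷ = a⁷, (a¹¹)¹⁸ = a¹⁸, (a¹¹)¹⁹ = a⁹, (a¹¹)²⁰ = e.
So |⟨a¹¹⟩| = ord(a¹¹) = 20. With |G| = 20, by Lagrange [G : ⟨a¹¹⟩] = 20/20 = 1.

Answer: 1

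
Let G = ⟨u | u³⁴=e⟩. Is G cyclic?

|G| = 34. The element u has order 34 (its powers give 34 distinct elements), so ⟨u⟩ = G and G is cyclic.

Answer: Yes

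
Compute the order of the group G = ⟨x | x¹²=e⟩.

G is generated by a single element, so G is cyclic. The relator gives x¹² = e and no smaller power is forced to be e, so the 12 powers {e, x, x², x³, x⁴, x⁵, x⁶, x⁷, x⁸, x⁹, x¹¹, x¹⁰} are distinct. Hence |G| = 12.

Answer: 12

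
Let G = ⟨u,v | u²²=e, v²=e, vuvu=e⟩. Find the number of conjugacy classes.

The conjugacy classes (representative and size) are:
  [e] (size 1), [u] (size 2), [u²] (size 2), [u¹⁹] (size 2), [u⁴] (size 2), [u⁵] (size 2), [u⁶] (size 2), [u⁷] (size 2), [u⁸] (size 2), [u¹³] (size 2), [u¹⁰] (size 2), [u¹¹] (size 1), [u⁶v] (size 11), [uv] (size 11).
Class equation: 1 + 2 + 2 + 2 + 2 + 2 + 2 + 2 + 2 + 2 + 2 + 1 + 11 + 11 = 44 = |G|. So G has 14 conjugacy classes.

Answer: 14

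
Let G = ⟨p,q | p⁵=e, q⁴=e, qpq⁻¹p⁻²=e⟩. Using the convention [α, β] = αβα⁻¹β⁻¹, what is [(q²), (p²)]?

[(q²), (p²)] = (q²)·(p²)·(q²)⁻¹·(p²)⁻¹.
  (q²) · (p²) = p³q²
  (p³q²) · (q²) = p³
  (p³) · (p³) = p

Answer: p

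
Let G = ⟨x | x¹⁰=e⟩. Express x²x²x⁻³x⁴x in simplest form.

Multiply left to right, reducing at each step:
  (x²) · x² = x⁴
  (x⁴) · x⁻³ = x
  x · x⁴ = x⁵
  (x⁵) · x = x⁶

Answer: x⁶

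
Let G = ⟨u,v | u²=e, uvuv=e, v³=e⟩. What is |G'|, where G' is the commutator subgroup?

G' = [G, G] is generated by all commutators. The generator-pair commutators are: [u, v] = v.
The subgroup they normally generate is {e, v, v²}, of order 3.
Check: |G/G'| = 6/3 = 2 is the order of the abelianisation.

Answer: 3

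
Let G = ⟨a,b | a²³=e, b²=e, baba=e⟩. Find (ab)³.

Compute successive powers of (ab), reducing at each step:
  (ab)²: (ab) · a = b;   b · b = e
  (ab)³: e · a = a;   a · b = ab

Answer: ab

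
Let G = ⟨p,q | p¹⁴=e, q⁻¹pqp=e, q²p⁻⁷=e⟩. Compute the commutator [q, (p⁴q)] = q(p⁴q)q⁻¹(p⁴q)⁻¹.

[q, (p⁴q)] = q·(p⁴q)·q⁻¹·(p⁴q)⁻¹.
  q · (p⁴q) = p³
  (p³) · (q⁻¹) = p³q⁻¹
  (p³q⁻¹) · (p⁴q⁻¹) = p⁶

Answer: p⁶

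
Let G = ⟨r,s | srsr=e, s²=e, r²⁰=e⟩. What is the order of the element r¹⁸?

Compute successive powers until reaching e:
  (r¹⁸)¹ = r¹⁸, (r¹⁸)² = r¹⁶, (r¹⁸)³ = r¹⁴, (r¹⁸)⁴ = r¹², (r¹⁸)⁵ = r¹⁰, (r¹⁸)⁶ = r⁸, (r¹⁸)⁷ = r⁶, (r¹⁸)⁸ = r⁴, (r¹⁸)⁹ = r², (r¹⁸)¹⁰ = e.
The smallest positive k with (r¹⁸)ᵏ = e is 10.

Answer: 10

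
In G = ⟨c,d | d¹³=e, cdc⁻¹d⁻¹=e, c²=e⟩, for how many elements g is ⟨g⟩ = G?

G is cyclic of order 26. An element generates G iff its order is 26, and a cyclic group of order 26 has exactly φ(26) = 12 such elements.

Answer: 12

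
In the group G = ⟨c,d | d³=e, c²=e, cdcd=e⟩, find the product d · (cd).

Compute d · (cd) by multiplying left to right and reducing via the relations at each step:
  d · c = cd²
  (cd²) · d = c

Answer: c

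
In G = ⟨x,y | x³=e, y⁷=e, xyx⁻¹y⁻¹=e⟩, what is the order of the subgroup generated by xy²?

|⟨xy²⟩| equals the order of xy². Compute successive powers until reaching e:
  (xy²)¹ = xy², (xy²)² = x²y⁴, (xy²)³ = y⁶, (xy²)⁴ = xy, (xy²)⁵ = x²y³, (xy²)⁶ = y⁵, (xy²)⁷ = x, (xy²)⁸ = x²y², (xy²)⁹ = y⁴, (xy²)¹⁰ = xy⁶, (xy²)¹¹ = x²y, (xy²)¹² = y³, (xy²)¹³ = xy⁵, (xy²)¹⁴ = x², (xy²)¹⁵ = y², (xy²)¹⁶ = xy⁴, (xy²)¹⁷ = x²y⁶, (xy²)¹⁸ = y, (xy²)¹⁹ = xy³, (xy²)²⁰ = x²y⁵, (xy²)²¹ = e.
The smallest positive k with (xy²)ᵏ = e is 21, so |⟨xy²⟩| = 21.

Answer: 21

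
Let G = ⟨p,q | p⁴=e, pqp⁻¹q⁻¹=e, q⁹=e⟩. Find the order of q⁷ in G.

Compute successive powers until reaching e:
  (q⁷)¹ = q⁷, (q⁷)² = q⁵, (q⁷)³ = q³, (q⁷)⁴ = q, (q⁷)⁵ = q⁸, (q⁷)⁶ = q⁶, (q⁷)⁷ = q⁴, (q⁷)⁸ = q², (q⁷)⁹ = e.
The smallest positive k with (q⁷)ᵏ = e is 9.

Answer: 9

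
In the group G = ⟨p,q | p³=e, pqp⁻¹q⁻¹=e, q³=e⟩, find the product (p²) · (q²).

Compute (p²) · (q²) by multiplying left to right and reducing via the relations at each step:
  (p²) · q² = p²q²

Answer: p²q²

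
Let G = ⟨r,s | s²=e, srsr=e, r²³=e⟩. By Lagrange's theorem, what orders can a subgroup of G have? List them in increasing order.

|G| = 46 = 2 · 23. By Lagrange's theorem the order of any subgroup divides 46; the divisors of 46 are 1, 2, 23, 46.

Answer: 1, 2, 23, 46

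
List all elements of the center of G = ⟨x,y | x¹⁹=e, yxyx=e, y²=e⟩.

An element z ∈ Z(G) iff z commutes with every generator.
For example e is central: e·x = x = x·e; e·y = y = y·e.
Whereas x ∉ Z(G) since x·y = xy ≠ x¹⁸y = y·x.
Checking each of the 38 elements this way gives Z(G) = {e}, of order 1.

Answer: {e}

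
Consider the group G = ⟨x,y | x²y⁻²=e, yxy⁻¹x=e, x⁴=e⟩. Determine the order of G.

Enumerate words in the generators, reducing via the relations: the distinct elements are
  {e, x, y, xy, x², x³, y⁻¹, xy⁻¹}.
No further products give new elements, so |G| = 8.

Answer: 8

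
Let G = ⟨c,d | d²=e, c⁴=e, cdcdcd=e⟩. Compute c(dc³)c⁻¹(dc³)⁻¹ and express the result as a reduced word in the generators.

[c, (dc³)] = c·(dc³)·c⁻¹·(dc³)⁻¹.
  c · (dc³) = cdc³
  (cdc³) · (c³) = cdc²
  (cdc²) · (cd) = c²dc

Answer: c²dc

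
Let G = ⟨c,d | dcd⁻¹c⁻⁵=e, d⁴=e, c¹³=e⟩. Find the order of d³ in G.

Compute successive powers until reaching e:
  (d³)¹ = d³, (d³)² = d², (d³)³ = d, (d³)⁴ = e.
The smallest positive k with (d³)ᵏ = e is 4.

Answer: 4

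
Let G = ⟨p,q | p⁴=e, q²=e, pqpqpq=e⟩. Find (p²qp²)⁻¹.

The order of (p²qp²) is 2 (smallest k with (p²qp²)ᵏ = e), so (p²qp²)⁻¹ = (p²qp²)¹ = p²qp².
Check: (p²qp²) · (p²qp²) → (p²qp²) · p² = p²q;   (p²q) · q = p²;   (p²) · p² = e, giving e as required.

Answer: p²qp²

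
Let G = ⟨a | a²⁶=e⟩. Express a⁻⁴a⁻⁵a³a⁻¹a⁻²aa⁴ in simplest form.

Multiply left to right, reducing at each step:
  (a²²) · a⁻⁵ = a¹⁷
  (a¹⁷) · a³ = a²⁰
  (a²⁰) · a⁻¹ = a¹⁹
  (a¹⁹) · a⁻² = a¹⁷
  (a¹⁷) · a = a¹⁸
  (a¹⁸) · a⁴ = a²²

Answer: a²²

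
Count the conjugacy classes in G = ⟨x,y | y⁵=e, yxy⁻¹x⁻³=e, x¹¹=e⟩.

The conjugacy classes (representative and size) are:
  [e] (size 1), [x³] (size 5), [x⁶] (size 5), [x⁷y] (size 11), [x⁹y²] (size 11), [x⁷y³] (size 11), [x⁷y⁴] (size 11).
Class equation: 1 + 5 + 5 + 11 + 11 + 11 + 11 = 55 = |G|. So G has 7 conjugacy classes.

Answer: 7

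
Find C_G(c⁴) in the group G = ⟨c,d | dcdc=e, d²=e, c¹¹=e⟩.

⟨c⁴⟩ ⊆ C_G(c⁴) since powers of c⁴ commute with c⁴; so |C_G(c⁴)| ≥ |⟨c⁴⟩| = 11.
By orbit–stabilizer, |C_G(c⁴)| = |G| / |conj. class of c⁴| = 22 / 2 = 11.
The 11 elements commuting with c⁴ are {e, c, c², c³, c⁴, c⁵, c⁶, c⁷, c⁸, c⁹, c¹⁰}.

Answer: {e, c, c², c³, c⁴, c⁵, c⁶, c⁷, c⁸, c⁹, c¹⁰}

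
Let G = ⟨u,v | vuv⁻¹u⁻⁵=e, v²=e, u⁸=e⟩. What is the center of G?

An element z ∈ Z(G) iff z commutes with every generator.
For example u² is central: (u²)·u = u³ = u·(u²); (u²)·v = u²v = v·(u²).
Whereas u ∉ Z(G) since u·v = uv ≠ u⁵v = v·u.
Checking each of the 16 elements this way gives Z(G) = {e, u², u⁴, u⁶}, of order 4.

Answer: {e, u², u⁴, u⁶}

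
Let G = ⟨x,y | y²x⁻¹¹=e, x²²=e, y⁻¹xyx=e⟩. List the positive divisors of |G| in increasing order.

|G| = 44 = 2² · 11. By Lagrange's theorem the order of any subgroup divides 44; the divisors of 44 are 1, 2, 4, 11, 22, 44.

Answer: 1, 2, 4, 11, 22, 44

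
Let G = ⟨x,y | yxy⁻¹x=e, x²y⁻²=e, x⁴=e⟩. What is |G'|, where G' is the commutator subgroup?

G' = [G, G] is generated by all commutators. The generator-pair commutators are: [x, y] = x².
The subgroup they normally generate is {e, x²}, of order 2.
Check: |G/G'| = 8/2 = 4 is the order of the abelianisation.

Answer: 2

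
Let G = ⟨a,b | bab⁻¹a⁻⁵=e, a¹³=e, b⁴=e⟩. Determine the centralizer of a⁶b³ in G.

⟨a⁶b³⟩ ⊆ C_G(a⁶b³) since powers of a⁶b³ commute with a⁶b³; so |C_G(a⁶b³)| ≥ |⟨a⁶b³⟩| = 4.
By orbit–stabilizer, |C_G(a⁶b³)| = |G| / |conj. class of a⁶b³| = 52 / 13 = 4.
The 4 elements commuting with a⁶b³ are {e, a²b², a⁹b, a⁶b³}.

Answer: {e, a²b², a⁹b, a⁶b³}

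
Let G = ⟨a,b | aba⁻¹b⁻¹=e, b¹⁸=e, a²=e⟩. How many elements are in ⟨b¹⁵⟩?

|⟨b¹⁵⟩| equals the order of b¹⁵. Compute successive powers until reaching e:
  (b¹⁵)¹ = b¹⁵, (b¹⁵)² = b¹², (b¹⁵)³ = b⁹, (b¹⁵)⁴ = b⁶, (b¹⁵)⁵ = b³, (b¹⁵)⁶ = e.
The smallest positive k with (b¹⁵)ᵏ = e is 6, so |⟨b¹⁵⟩| = 6.

Answer: 6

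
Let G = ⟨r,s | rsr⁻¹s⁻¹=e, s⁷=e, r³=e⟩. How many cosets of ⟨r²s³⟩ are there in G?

First find ord(r²s³) by computing successive powers:
  (r²s³)¹ = r²s³, (r²s³)² = rs⁶, (r²s³)³ = s², (r²s³)⁴ = r²s⁵, (r²s³)⁵ = rs, (r²s³)⁶ = s⁴, (r²s³)⁷ = r², (r²s³)⁸ = rs³, (r²s³)⁹ = s⁶, (r²s³)¹⁰ = r²s², (r²s³)¹¹ = rs⁵, (r²s³)¹² = s, (r²s³)¹³ = r²s⁴, (r²s³)¹⁴ = r, (r²s³)¹⁵ = s³, (r²s³)¹⁶ = r²s⁶, (r²s³)¹⁷ = rs², (r²s³)¹⁸ = s⁵, (r²s³)¹⁹ = r²s, (r²s³)²⁰ = rs⁴, (r²s³)²¹ = e.
So |⟨r²s³⟩| = ord(r²s³) = 21. With |G| = 21, by Lagrange [G : ⟨r²s³⟩] = 21/21 = 1.

Answer: 1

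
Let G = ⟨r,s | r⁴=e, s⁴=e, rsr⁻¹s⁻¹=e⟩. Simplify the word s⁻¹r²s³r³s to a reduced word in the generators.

Multiply left to right, reducing at each step:
  (s³) · r² = r²s³
  (r²s³) · s³ = r²s²
  (r²s²) · r³ = rs²
  (rs²) · s = rs³

Answer: rs³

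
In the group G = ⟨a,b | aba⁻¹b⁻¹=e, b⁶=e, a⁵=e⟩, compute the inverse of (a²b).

The order of (a²b) is 30 (smallest k with (a²b)ᵏ = e), so (a²b)⁻¹ = (a²b)²⁹ = a³b⁵.
Check: (a²b) · (a³b⁵) → (a²b) · a³ = b;   b · b⁵ = e, giving e as required.

Answer: a³b⁵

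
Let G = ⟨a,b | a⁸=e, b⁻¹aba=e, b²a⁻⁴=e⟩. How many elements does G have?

Enumerate words in the generators, reducing via the relations: the distinct elements are
  {a, b, e, ab, a², a³, a⁴, a⁵, a⁶, a⁷, a²b, a³b, b⁻¹, ab⁻¹, a²b⁻¹, a³b⁻¹}.
No further products give new elements, so |G| = 16.

Answer: 16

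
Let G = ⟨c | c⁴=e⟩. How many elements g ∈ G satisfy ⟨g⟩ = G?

G is cyclic of order 4. An element generates G iff its order is 4, and a cyclic group of order 4 has exactly φ(4) = 2 such elements.

Answer: 2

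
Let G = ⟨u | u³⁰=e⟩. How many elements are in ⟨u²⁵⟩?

|⟨u²⁵⟩| equals the order of u²⁵. Compute successive powers until reaching e:
  (u²⁵)¹ = u²⁵, (u²⁵)² = u²⁰, (u²⁵)³ = u¹⁵, (u²⁵)⁴ = u¹⁰, (u²⁵)⁵ = u⁵, (u²⁵)⁶ = e.
The smallest positive k with (u²⁵)ᵏ = e is 6, so |⟨u²⁵⟩| = 6.

Answer: 6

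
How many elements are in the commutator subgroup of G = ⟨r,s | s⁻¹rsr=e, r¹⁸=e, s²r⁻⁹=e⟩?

G' = [G, G] is generated by all commutators. The generator-pair commutators are: [r, s] = r².
The subgroup they normally generate is {e, r², r⁴, r⁶, r⁸, r¹⁰, r¹², r¹⁴, r¹⁶}, of order 9.
Check: |G/G'| = 36/9 = 4 is the order of the abelianisation.

Answer: 9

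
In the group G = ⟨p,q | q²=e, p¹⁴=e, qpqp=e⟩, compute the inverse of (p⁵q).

The order of (p⁵q) is 2 (smallest k with (p⁵q)ᵏ = e), so (p⁵q)⁻¹ = (p⁵q)¹ = p⁵q.
Check: (p⁵q) · (p⁵q) → (p⁵q) · p⁵ = q;   q · q = e, giving e as required.

Answer: p⁵q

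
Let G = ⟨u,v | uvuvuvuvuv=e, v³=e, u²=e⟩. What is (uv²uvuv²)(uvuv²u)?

Compute (uv²uvuv²) · (uvuv²u) by multiplying left to right and reducing via the relations at each step:
  (uv²uvuv²) · u = uv²uvuv²u
  (uv²uvuv²u) · v = uv²uvuv²uv
  (uv²uvuv²uv) · u = uv²uvuv²uvu
  (uv²uvuv²uvu) · v² = uvuv²uvuv²uv
  (uvuv²uvuv²uv) · u = vuv²uvuv²uv

Answer: vuv²uvuv²uv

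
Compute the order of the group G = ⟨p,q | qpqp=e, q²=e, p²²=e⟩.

Enumerate words in the generators, reducing via the relations: the distinct elements are
  {e, p, q, pq, p², p³, p⁴, p⁵, p⁶, p⁷, p⁸, p⁹, p²q, p²¹, p²⁰, p³q, p¹², p¹³, p¹¹, p¹⁰, p¹⁴, p¹⁵, p¹⁶, p¹⁷, p¹⁸, p¹⁹, p⁴q, p⁵q, p⁶q, p⁷q, p⁸q, p⁹q, p²¹q, p²⁰q, p¹²q, p¹³q, p¹¹q, p¹⁰q, p¹⁴q, p¹⁵q, p¹⁶q, p¹⁷q, p¹⁸q, p¹⁹q}.
No further products give new elements, so |G| = 44.

Answer: 44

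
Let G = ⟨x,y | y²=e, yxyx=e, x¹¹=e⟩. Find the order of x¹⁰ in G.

Compute successive powers until reaching e:
  (x¹⁰)¹ = x¹⁰, (x¹⁰)² = x⁹, (x¹⁰)³ = x⁸, (x¹⁰)⁴ = x⁷, (x¹⁰)⁵ = x⁶, (x¹⁰)⁶ = x⁵, (x¹⁰)⁷ = x⁴, (x¹⁰)⁸ = x³, (x¹⁰)⁹ = x², (x¹⁰)¹⁰ = x, (x¹⁰)¹¹ = e.
The smallest positive k with (x¹⁰)ᵏ = e is 11.

Answer: 11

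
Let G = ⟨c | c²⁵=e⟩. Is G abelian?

G has a single generator, so G is cyclic and hence abelian.

Answer: Yes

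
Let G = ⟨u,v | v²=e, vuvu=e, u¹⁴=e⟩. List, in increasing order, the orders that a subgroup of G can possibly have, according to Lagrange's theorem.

|G| = 28 = 2² · 7. By Lagrange's theorem the order of any subgroup divides 28; the divisors of 28 are 1, 2, 4, 7, 14, 28.

Answer: 1, 2, 4, 7, 14, 28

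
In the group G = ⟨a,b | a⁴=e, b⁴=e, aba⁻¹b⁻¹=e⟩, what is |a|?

Compute successive powers until reaching e:
  a¹ = a, a² = a², a³ = a³, a⁴ = e.
The smallest positive k with aᵏ = e is 4.

Answer: 4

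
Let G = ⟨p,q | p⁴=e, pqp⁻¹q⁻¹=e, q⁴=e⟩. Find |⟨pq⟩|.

|⟨pq⟩| equals the order of pq. Compute successive powers until reaching e:
  (pq)¹ = pq, (pq)² = p²q², (pq)³ = p³q³, (pq)⁴ = e.
The smallest positive k with (pq)ᵏ = e is 4, so |⟨pq⟩| = 4.

Answer: 4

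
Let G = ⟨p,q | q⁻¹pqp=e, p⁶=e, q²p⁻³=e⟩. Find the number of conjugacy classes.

The conjugacy classes (representative and size) are:
  [e] (size 1), [p] (size 2), [p²] (size 2), [p³] (size 1), [pq⁻¹] (size 3), [p²q⁻¹] (size 3).
Class equation: 1 + 2 + 2 + 1 + 3 + 3 = 12 = |G|. So G has 6 conjugacy classes.

Answer: 6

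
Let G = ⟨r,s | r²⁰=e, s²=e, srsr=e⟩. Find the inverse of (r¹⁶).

The order of (r¹⁶) is 5 (smallest k with (r¹⁶)ᵏ = e), so (r¹⁶)⁻¹ = (r¹⁶)⁴ = r⁴.
Check: (r¹⁶) · (r⁴) → (r¹⁶) · r⁴ = e, giving e as required.

Answer: r⁴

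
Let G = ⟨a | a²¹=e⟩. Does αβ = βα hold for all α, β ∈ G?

G has a single generator, so G is cyclic and hence abelian.

Answer: Yes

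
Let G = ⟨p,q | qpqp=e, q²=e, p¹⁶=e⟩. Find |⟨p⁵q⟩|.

|⟨p⁵q⟩| equals the order of p⁵q. Compute successive powers until reaching e:
  (p⁵q)¹ = p⁵q, (p⁵q)² = e.
The smallest positive k with (p⁵q)ᵏ = e is 2, so |⟨p⁵q⟩| = 2.

Answer: 2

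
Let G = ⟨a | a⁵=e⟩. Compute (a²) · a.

Compute (a²) · a by multiplying left to right and reducing via the relations at each step:
  (a²) · a = a³

Answer: a³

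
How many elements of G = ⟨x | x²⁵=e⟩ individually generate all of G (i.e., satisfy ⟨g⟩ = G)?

G is cyclic of order 25. An element generates G iff its order is 25, and a cyclic group of order 25 has exactly φ(25) = 20 such elements.

Answer: 20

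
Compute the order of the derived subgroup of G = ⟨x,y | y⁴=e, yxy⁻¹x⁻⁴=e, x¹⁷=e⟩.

G' = [G, G] is generated by all commutators. The generator-pair commutators are: [x, y] = x¹⁴.
The subgroup they normally generate is {e, x, x², x³, x⁴, x⁵, x⁶, x⁷, x⁸, x⁹, x¹⁰, x¹¹, x¹², x¹³, x¹⁴, x¹⁵, x¹⁶}, of order 17.
Check: |G/G'| = 68/17 = 4 is the order of the abelianisation.

Answer: 17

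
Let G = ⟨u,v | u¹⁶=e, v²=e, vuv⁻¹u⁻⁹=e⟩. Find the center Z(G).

An element z ∈ Z(G) iff z commutes with every generator.
For example u² is central: (u²)·u = u³ = u·(u²); (u²)·v = u²v = v·(u²).
Whereas u ∉ Z(G) since u·v = uv ≠ u⁹v = v·u.
Checking each of the 32 elements this way gives Z(G) = {e, u², u⁴, u⁶, u⁸, u¹⁰, u¹², u¹⁴}, of order 8.

Answer: {e, u², u⁴, u⁶, u⁸, u¹⁰, u¹², u¹⁴}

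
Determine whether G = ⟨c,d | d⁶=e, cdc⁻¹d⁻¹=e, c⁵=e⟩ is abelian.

Each pair of generators commutes: c·d = cd = d·c. Since the generators pairwise commute, every element of G commutes with every other, so G is abelian.

Answer: Yes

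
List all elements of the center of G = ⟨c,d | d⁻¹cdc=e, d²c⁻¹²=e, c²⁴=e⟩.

An element z ∈ Z(G) iff z commutes with every generator.
For example c¹² is central: (c¹²)·c = c¹³ = c·(c¹²); (c¹²)·d = d⁻¹ = d·(c¹²).
Whereas c ∉ Z(G) since c·d = cd ≠ c¹¹d⁻¹ = d·c.
Checking each of the 48 elements this way gives Z(G) = {e, c¹²}, of order 2.

Answer: {e, c¹²}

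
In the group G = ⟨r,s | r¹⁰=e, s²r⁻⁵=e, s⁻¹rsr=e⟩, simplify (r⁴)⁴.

Compute successive powers of (r⁴), reducing at each step:
  (r⁴)²: (r⁴) · r⁴ = r⁸
  (r⁴)³: (r⁸) · r⁴ = r²
  (r⁴)⁴: (r²) · r⁴ = r⁶

Answer: r⁶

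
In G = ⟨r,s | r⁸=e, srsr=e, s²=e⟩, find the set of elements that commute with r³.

⟨r³⟩ ⊆ C_G(r³) since powers of r³ commute with r³; so |C_G(r³)| ≥ |⟨r³⟩| = 8.
By orbit–stabilizer, |C_G(r³)| = |G| / |conj. class of r³| = 16 / 2 = 8.
The 8 elements commuting with r³ are {e, r, r², r³, r⁴, r⁵, r⁶, r⁷}.

Answer: {e, r, r², r³, r⁴, r⁵, r⁶, r⁷}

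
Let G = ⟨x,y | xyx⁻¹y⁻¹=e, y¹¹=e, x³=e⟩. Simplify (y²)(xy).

Compute (y²) · (xy) by multiplying left to right and reducing via the relations at each step:
  (y²) · x = xy²
  (xy²) · y = xy³

Answer: xy³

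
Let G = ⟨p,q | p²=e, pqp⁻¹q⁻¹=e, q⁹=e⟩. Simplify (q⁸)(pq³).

Compute (q⁸) · (pq³) by multiplying left to right and reducing via the relations at each step:
  (q⁸) · p = pq⁸
  (pq⁸) · q³ = pq²

Answer: pq²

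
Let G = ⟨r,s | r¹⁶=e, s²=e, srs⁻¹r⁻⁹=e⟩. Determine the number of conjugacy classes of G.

The conjugacy classes (representative and size) are:
  [e] (size 1), [r⁹] (size 2), [r²] (size 1), [r³] (size 2), [r⁴] (size 1), [r¹³] (size 2), [r⁶] (size 1), [r¹⁵] (size 2), [r⁸] (size 1), [r¹⁰] (size 1), [r¹²] (size 1), [r¹⁴] (size 1), [s] (size 2), [rs] (size 2), [r²s] (size 2), [r¹¹s] (size 2), [r⁴s] (size 2), [r¹³s] (size 2), [r¹⁴s] (size 2), [r¹⁵s] (size 2).
Class equation: 1 + 2 + 1 + 2 + 1 + 2 + 1 + 2 + 1 + 1 + 1 + 1 + 2 + 2 + 2 + 2 + 2 + 2 + 2 + 2 = 32 = |G|. So G has 20 conjugacy classes.

Answer: 20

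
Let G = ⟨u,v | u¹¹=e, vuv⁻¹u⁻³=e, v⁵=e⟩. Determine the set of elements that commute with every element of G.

An element z ∈ Z(G) iff z commutes with every generator.
For example e is central: e·u = u = u·e; e·v = v = v·e.
Whereas u ∉ Z(G) since u·v = uv ≠ u³v = v·u.
Checking each of the 55 elements this way gives Z(G) = {e}, of order 1.

Answer: {e}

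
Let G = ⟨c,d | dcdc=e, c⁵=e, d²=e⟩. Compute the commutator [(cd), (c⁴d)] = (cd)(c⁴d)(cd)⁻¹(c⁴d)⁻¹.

[(cd), (c⁴d)] = (cd)·(c⁴d)·(cd)⁻¹·(c⁴d)⁻¹.
  (cd) · (c⁴d) = c²
  (c²) · (cd) = c³d
  (c³d) · (c⁴d) = c⁴

Answer: c⁴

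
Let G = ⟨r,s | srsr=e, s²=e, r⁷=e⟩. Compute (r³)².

Compute successive powers of (r³), reducing at each step:
  (r³)²: (r³) · r³ = r⁶

Answer: r⁶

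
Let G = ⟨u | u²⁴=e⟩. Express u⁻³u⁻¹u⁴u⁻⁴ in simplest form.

Multiply left to right, reducing at each step:
  (u²¹) · u⁻¹ = u²⁰
  (u²⁰) · u⁴ = e
  e · u⁻⁴ = u²⁰

Answer: u²⁰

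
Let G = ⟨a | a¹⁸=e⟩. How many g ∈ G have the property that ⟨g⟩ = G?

G is cyclic of order 18. An element generates G iff its order is 18, and a cyclic group of order 18 has exactly φ(18) = 6 such elements.

Answer: 6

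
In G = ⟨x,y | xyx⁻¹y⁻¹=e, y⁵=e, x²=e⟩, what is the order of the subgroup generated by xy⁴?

|⟨xy⁴⟩| equals the order of xy⁴. Compute successive powers until reaching e:
  (xy⁴)¹ = xy⁴, (xy⁴)² = y³, (xy⁴)³ = xy², (xy⁴)⁴ = y, (xy⁴)⁵ = x, (xy⁴)⁶ = y⁴, (xy⁴)⁷ = xy³, (xy⁴)⁸ = y², (xy⁴)⁹ = xy, (xy⁴)¹⁰ = e.
The smallest positive k with (xy⁴)ᵏ = e is 10, so |⟨xy⁴⟩| = 10.

Answer: 10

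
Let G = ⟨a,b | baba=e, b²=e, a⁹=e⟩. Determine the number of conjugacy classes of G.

The conjugacy classes (representative and size) are:
  [e] (size 1), [a⁸] (size 2), [a⁷] (size 2), [a⁶] (size 2), [a⁵] (size 2), [a⁴b] (size 9).
Class equation: 1 + 2 + 2 + 2 + 2 + 9 = 18 = |G|. So G has 6 conjugacy classes.

Answer: 6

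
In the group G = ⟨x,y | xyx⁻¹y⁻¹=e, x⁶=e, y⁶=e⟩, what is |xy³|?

Compute successive powers until reaching e:
  (xy³)¹ = xy³, (xy³)² = x², (xy³)³ = x³y³, (xy³)⁴ = x⁴, (xy³)⁵ = x⁵y³, (xy³)⁶ = e.
The smallest positive k with (xy³)ᵏ = e is 6.

Answer: 6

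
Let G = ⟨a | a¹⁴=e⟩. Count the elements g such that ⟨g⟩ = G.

G is cyclic of order 14. An element generates G iff its order is 14, and a cyclic group of order 14 has exactly φ(14) = 6 such elements.

Answer: 6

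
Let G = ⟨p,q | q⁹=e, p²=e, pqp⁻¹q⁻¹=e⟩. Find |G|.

Enumerate words in the generators, reducing via the relations: the distinct elements are
  {e, p, q, pq, q², q³, q⁴, q⁵, q⁶, q⁷, q⁸, pq², pq³, pq⁴, pq⁵, pq⁶, pq⁷, pq⁸}.
No further products give new elements, so |G| = 18.

Answer: 18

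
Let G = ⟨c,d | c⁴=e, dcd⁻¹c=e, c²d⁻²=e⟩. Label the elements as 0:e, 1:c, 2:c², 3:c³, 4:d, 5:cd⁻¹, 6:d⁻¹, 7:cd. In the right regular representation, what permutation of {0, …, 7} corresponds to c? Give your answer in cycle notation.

(0 1 2 3)(4 5 6 7)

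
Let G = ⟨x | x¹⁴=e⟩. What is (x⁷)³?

Compute successive powers of (x⁷), reducing at each step:
  (x⁷)²: (x⁷) · x⁷ = e
  (x⁷)³: e · x⁷ = x⁷

Answer: x⁷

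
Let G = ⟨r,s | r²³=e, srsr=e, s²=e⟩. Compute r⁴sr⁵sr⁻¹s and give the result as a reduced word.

Multiply left to right, reducing at each step:
  (r⁴) · s = r⁴s
  (r⁴s) · r⁵ = r²²s
  (r²²s) · s = r²²
  (r²²) · r⁻¹ = r²¹
  (r²¹) · s = r²¹s

Answer: r²¹s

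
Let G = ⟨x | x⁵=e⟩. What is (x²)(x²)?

Compute (x²) · (x²) by multiplying left to right and reducing via the relations at each step:
  (x²) · x² = x⁴

Answer: x⁴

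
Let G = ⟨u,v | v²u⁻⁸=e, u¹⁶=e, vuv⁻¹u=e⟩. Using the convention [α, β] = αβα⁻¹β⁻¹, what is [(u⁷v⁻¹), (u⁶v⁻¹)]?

[(u⁷v⁻¹), (u⁶v⁻¹)] = (u⁷v⁻¹)·(u⁶v⁻¹)·(u⁷v⁻¹)⁻¹·(u⁶v⁻¹)⁻¹.
  (u⁷v⁻¹) · (u⁶v⁻¹) = u⁹
  (u⁹) · (u⁷v) = v
  v · (u⁶v) = u²

Answer: u²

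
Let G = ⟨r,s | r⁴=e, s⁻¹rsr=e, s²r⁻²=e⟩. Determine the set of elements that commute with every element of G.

An element z ∈ Z(G) iff z commutes with every generator.
For example r² is central: (r²)·r = r³ = r·(r²); (r²)·s = s⁻¹ = s·(r²).
Whereas r ∉ Z(G) since r·s = rs ≠ rs⁻¹ = s·r.
Checking each of the 8 elements this way gives Z(G) = {e, r²}, of order 2.

Answer: {e, r²}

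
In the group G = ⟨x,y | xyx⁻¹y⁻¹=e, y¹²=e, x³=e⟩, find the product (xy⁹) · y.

Compute (xy⁹) · y by multiplying left to right and reducing via the relations at each step:
  (xy⁹) · y = xy¹⁰

Answer: xy¹⁰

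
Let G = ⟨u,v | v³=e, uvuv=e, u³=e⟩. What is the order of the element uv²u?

Compute successive powers until reaching e:
  (uv²u)¹ = uv²u, (uv²u)² = e.
The smallest positive k with (uv²u)ᵏ = e is 2.

Answer: 2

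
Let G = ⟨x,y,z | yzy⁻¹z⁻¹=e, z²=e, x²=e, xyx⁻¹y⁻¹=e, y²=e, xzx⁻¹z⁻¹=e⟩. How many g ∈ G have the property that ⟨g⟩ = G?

⟨g⟩ = G would require ord(g) = |G| = 8, but the maximum element order in G is 2 < 8. So G is not cyclic and no single element generates it: the count is 0.

Answer: 0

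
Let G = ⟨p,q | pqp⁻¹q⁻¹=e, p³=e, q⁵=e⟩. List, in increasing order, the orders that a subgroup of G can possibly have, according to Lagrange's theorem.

|G| = 15 = 3 · 5. By Lagrange's theorem the order of any subgroup divides 15; the divisors of 15 are 1, 3, 5, 15.

Answer: 1, 3, 5, 15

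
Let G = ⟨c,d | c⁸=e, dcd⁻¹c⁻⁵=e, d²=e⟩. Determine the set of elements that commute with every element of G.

An element z ∈ Z(G) iff z commutes with every generator.
For example c² is central: (c²)·c = c³ = c·(c²); (c²)·d = c²d = d·(c²).
Whereas c ∉ Z(G) since c·d = cd ≠ c⁵d = d·c.
Checking each of the 16 elements this way gives Z(G) = {e, c², c⁴, c⁶}, of order 4.

Answer: {e, c², c⁴, c⁶}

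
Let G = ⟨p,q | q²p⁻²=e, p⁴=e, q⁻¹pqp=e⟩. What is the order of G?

Enumerate words in the generators, reducing via the relations: the distinct elements are
  {e, p, q, pq, p², p³, q⁻¹, pq⁻¹}.
No further products give new elements, so |G| = 8.

Answer: 8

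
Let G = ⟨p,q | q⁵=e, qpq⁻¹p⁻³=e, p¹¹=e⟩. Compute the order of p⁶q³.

Compute successive powers until reaching e:
  (p⁶q³)¹ = p⁶q³, (p⁶q³)² = p³q, (p⁶q³)³ = p¹⁰q⁴, (p⁶q³)⁴ = pq², (p⁶q³)⁵ = e.
The smallest positive k with (p⁶q³)ᵏ = e is 5.

Answer: 5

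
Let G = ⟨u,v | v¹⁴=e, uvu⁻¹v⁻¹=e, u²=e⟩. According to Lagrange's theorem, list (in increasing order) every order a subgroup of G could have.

|G| = 28 = 2² · 7. By Lagrange's theorem the order of any subgroup divides 28; the divisors of 28 are 1, 2, 4, 7, 14, 28.

Answer: 1, 2, 4, 7, 14, 28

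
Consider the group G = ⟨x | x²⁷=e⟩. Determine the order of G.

G is generated by a single element, so G is cyclic. The relator gives x²⁷ = e and no smaller power is forced to be e, so the 27 powers {e, x, x², x³, x⁴, x⁵, x⁶, x⁷, x⁸, x⁹, x²², x²³, x²¹, x²⁰, x²⁴, x²⁵, x²⁶, x¹², x¹³, x¹¹, x¹⁰, x¹⁴, x¹⁵, x¹⁶, x¹⁷, x¹⁸, x¹⁹} are distinct. Hence |G| = 27.

Answer: 27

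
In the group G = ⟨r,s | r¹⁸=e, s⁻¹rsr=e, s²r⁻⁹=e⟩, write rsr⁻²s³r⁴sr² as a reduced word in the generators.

Multiply left to right, reducing at each step:
  r · s = rs
  (rs) · r⁻² = r³s
  (r³s) · s³ = r³
  (r³) · r⁴ = r⁷
  (r⁷) · s = r⁷s
  (r⁷s) · r² = r⁵s

Answer: r⁵s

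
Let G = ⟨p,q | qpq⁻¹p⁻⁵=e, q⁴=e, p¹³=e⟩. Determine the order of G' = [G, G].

G' = [G, G] is generated by all commutators. The generator-pair commutators are: [p, q] = p⁹.
The subgroup they normally generate is {e, p, p², p³, p⁴, p⁵, p⁶, p⁷, p⁸, p⁹, p¹⁰, p¹¹, p¹²}, of order 13.
Check: |G/G'| = 52/13 = 4 is the order of the abelianisation.

Answer: 13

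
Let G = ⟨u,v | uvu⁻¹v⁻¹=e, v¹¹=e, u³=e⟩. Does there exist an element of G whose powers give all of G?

|G| = 33. The element uv has order 33 (its powers give 33 distinct elements), so ⟨uv⟩ = G and G is cyclic.

Answer: Yes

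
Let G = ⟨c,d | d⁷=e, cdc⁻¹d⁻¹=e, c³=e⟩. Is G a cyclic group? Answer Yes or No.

|G| = 21. The element cd has order 21 (its powers give 21 distinct elements), so ⟨cd⟩ = G and G is cyclic.

Answer: Yes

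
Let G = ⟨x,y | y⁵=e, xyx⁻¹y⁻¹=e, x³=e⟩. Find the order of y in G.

Compute successive powers until reaching e:
  y¹ = y, y² = y², y³ = y³, y⁴ = y⁴, y⁵ = e.
The smallest positive k with yᵏ = e is 5.

Answer: 5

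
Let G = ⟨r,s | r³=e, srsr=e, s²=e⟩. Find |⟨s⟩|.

|⟨s⟩| equals the order of s. Compute successive powers until reaching e:
  s¹ = s, s² = e.
The smallest positive k with sᵏ = e is 2, so |⟨s⟩| = 2.

Answer: 2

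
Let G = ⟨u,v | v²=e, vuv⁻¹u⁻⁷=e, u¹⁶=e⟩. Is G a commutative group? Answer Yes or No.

u·v = uv but v·u = u⁷v, so u·v ≠ v·u and G is not abelian.

Answer: No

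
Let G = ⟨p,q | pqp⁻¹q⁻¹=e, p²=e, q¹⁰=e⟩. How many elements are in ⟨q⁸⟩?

|⟨q⁸⟩| equals the order of q⁸. Compute successive powers until reaching e:
  (q⁸)¹ = q⁸, (q⁸)² = q⁶, (q⁸)³ = q⁴, (q⁸)⁴ = q², (q⁸)⁵ = e.
The smallest positive k with (q⁸)ᵏ = e is 5, so |⟨q⁸⟩| = 5.

Answer: 5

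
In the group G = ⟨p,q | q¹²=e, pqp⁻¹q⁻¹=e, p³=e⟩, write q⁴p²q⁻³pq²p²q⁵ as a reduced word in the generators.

Multiply left to right, reducing at each step:
  (q⁴) · p² = p²q⁴
  (p²q⁴) · q⁻³ = p²q
  (p²q) · p = q
  q · q² = q³
  (q³) · p² = p²q³
  (p²q³) · q⁵ = p²q⁸

Answer: p²q⁸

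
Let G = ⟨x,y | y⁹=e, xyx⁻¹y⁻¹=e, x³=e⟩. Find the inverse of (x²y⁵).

The order of (x²y⁵) is 9 (smallest k with (x²y⁵)ᵏ = e), so (x²y⁵)⁻¹ = (x²y⁵)⁸ = xy⁴.
Check: (x²y⁵) · (xy⁴) → (x²y⁵) · x = y⁵;   (y⁵) · y⁴ = e, giving e as required.

Answer: xy⁴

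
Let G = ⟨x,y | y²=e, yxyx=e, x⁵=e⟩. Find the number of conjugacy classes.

The conjugacy classes (representative and size) are:
  [e] (size 1), [x] (size 2), [x²] (size 2), [y] (size 5).
Class equation: 1 + 2 + 2 + 5 = 10 = |G|. So G has 4 conjugacy classes.

Answer: 4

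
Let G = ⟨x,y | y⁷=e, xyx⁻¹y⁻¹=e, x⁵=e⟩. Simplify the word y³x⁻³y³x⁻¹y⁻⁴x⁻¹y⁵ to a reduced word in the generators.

Multiply left to right, reducing at each step:
  (y³) · x⁻³ = x²y³
  (x²y³) · y³ = x²y⁶
  (x²y⁶) · x⁻¹ = xy⁶
  (xy⁶) · y⁻⁴ = xy²
  (xy²) · x⁻¹ = y²
  (y²) · y⁵ = e

Answer: e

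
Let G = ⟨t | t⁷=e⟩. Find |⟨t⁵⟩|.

|⟨t⁵⟩| equals the order of t⁵. Compute successive powers until reaching e:
  (t⁵)¹ = t⁵, (t⁵)² = t³, (t⁵)³ = t, (t⁵)⁴ = t⁶, (t⁵)⁵ = t⁴, (t⁵)⁶ = t², (t⁵)⁷ = e.
The smallest positive k with (t⁵)ᵏ = e is 7, so |⟨t⁵⟩| = 7.

Answer: 7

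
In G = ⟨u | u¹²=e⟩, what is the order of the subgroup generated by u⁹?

|⟨u⁹⟩| equals the order of u⁹. Compute successive powers until reaching e:
  (u⁹)¹ = u⁹, (u⁹)² = u⁶, (u⁹)³ = u³, (u⁹)⁴ = e.
The smallest positive k with (u⁹)ᵏ = e is 4, so |⟨u⁹⟩| = 4.

Answer: 4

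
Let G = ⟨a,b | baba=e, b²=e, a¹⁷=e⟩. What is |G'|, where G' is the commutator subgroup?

G' = [G, G] is generated by all commutators. The generator-pair commutators are: [a, b] = a².
The subgroup they normally generate is {e, a, a², a³, a⁴, a⁵, a⁶, a⁷, a⁸, a⁹, a¹⁰, a¹¹, a¹², a¹³, a¹⁴, a¹⁵, a¹⁶}, of order 17.
Check: |G/G'| = 34/17 = 2 is the order of the abelianisation.

Answer: 17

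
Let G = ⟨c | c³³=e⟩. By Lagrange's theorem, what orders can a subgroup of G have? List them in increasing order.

|G| = 33 = 3 · 11. By Lagrange's theorem the order of any subgroup divides 33; the divisors of 33 are 1, 3, 11, 33.

Answer: 1, 3, 11, 33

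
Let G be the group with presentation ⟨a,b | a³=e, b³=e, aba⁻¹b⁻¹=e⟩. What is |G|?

Enumerate words in the generators, reducing via the relations: the distinct elements are
  {a, b, e, ab, a², b², ab², a²b, a²b²}.
No further products give new elements, so |G| = 9.

Answer: 9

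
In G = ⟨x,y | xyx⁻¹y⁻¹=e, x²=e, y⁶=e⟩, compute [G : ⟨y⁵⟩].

First find ord(y⁵) by computing successive powers:
  (y⁵)¹ = y⁵, (y⁵)² = y⁴, (y⁵)³ = y³, (y⁵)⁴ = y², (y⁵)⁵ = y, (y⁵)⁶ = e.
So |⟨y⁵⟩| = ord(y⁵) = 6. With |G| = 12, by Lagrange [G : ⟨y⁵⟩] = 12/6 = 2.

Answer: 2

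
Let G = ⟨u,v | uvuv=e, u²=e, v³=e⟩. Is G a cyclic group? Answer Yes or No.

Every cyclic group is abelian. But u·v = uv while v·u = uv², so u·v ≠ v·u and G is not abelian. Hence G is not cyclic.

Answer: No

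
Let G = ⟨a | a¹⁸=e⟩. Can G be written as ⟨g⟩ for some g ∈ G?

|G| = 18. The element a has order 18 (its powers give 18 distinct elements), so ⟨a⟩ = G and G is cyclic.

Answer: Yes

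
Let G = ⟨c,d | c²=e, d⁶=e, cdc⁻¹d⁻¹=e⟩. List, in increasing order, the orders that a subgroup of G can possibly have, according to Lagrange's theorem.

|G| = 12 = 2² · 3. By Lagrange's theorem the order of any subgroup divides 12; the divisors of 12 are 1, 2, 3, 4, 6, 12.

Answer: 1, 2, 3, 4, 6, 12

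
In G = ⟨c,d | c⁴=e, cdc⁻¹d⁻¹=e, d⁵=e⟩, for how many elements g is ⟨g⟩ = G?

G is cyclic of order 20. An element generates G iff its order is 20, and a cyclic group of order 20 has exactly φ(20) = 8 such elements.

Answer: 8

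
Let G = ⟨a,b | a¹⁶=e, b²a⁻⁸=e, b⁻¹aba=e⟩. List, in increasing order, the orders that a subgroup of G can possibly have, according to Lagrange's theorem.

|G| = 32 = 2⁵. By Lagrange's theorem the order of any subgroup divides 32; the divisors of 32 are 1, 2, 4, 8, 16, 32.

Answer: 1, 2, 4, 8, 16, 32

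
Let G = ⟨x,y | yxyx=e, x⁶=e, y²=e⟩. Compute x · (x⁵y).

Compute x · (x⁵y) by multiplying left to right and reducing via the relations at each step:
  x · x⁵ = e
  e · y = y

Answer: y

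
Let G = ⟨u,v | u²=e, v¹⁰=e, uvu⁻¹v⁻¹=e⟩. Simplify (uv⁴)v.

Compute (uv⁴) · v by multiplying left to right and reducing via the relations at each step:
  (uv⁴) · v = uv⁵

Answer: uv⁵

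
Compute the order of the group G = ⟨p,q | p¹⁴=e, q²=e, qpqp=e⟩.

Enumerate words in the generators, reducing via the relations: the distinct elements are
  {e, p, q, pq, p², p³, p⁴, p⁵, p⁶, p⁷, p⁸, p⁹, p²q, p³q, p¹², p¹³, p¹¹, p¹⁰, p⁴q, p⁵q, p⁶q, p⁷q, p⁸q, p⁹q, p¹²q, p¹³q, p¹¹q, p¹⁰q}.
No further products give new elements, so |G| = 28.

Answer: 28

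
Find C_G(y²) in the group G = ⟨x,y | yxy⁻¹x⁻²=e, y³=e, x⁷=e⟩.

⟨y²⟩ ⊆ C_G(y²) since powers of y² commute with y²; so |C_G(y²)| ≥ |⟨y²⟩| = 3.
By orbit–stabilizer, |C_G(y²)| = |G| / |conj. class of y²| = 21 / 7 = 3.
The 3 elements commuting with y² are {e, y, y²}.

Answer: {e, y, y²}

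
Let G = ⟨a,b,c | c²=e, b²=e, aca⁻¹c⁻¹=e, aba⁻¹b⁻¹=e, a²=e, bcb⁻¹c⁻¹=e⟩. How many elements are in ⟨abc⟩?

|⟨abc⟩| equals the order of abc. Compute successive powers until reaching e:
  (abc)¹ = abc, (abc)² = e.
The smallest positive k with (abc)ᵏ = e is 2, so |⟨abc⟩| = 2.

Answer: 2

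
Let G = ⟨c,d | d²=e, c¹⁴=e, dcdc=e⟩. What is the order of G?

Enumerate words in the generators, reducing via the relations: the distinct elements are
  {c, d, e, cd, c², c³, c⁴, c⁵, c⁶, c⁷, c⁸, c⁹, c²d, c³d, c¹², c¹³, c¹¹, c¹⁰, c⁴d, c⁵d, c⁶d, c⁷d, c⁸d, c⁹d, c¹²d, c¹³d, c¹¹d, c¹⁰d}.
No further products give new elements, so |G| = 28.

Answer: 28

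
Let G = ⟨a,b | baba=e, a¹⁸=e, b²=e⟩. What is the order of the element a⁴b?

Compute successive powers until reaching e:
  (a⁴b)¹ = a⁴b, (a⁴b)² = e.
The smallest positive k with (a⁴b)ᵏ = e is 2.

Answer: 2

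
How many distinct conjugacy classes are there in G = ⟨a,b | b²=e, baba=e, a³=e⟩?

The conjugacy classes (representative and size) are:
  [e] (size 1), [a] (size 2), [ab] (size 3).
Class equation: 1 + 2 + 3 = 6 = |G|. So G has 3 conjugacy classes.

Answer: 3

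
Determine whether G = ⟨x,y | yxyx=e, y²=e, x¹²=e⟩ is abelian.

x·y = xy but y·x = x¹¹y, so x·y ≠ y·x and G is not abelian.

Answer: No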